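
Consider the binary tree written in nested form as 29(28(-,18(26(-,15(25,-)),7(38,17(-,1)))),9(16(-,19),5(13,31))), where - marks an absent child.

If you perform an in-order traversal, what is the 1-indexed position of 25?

3

In-order visits the left subtree, then the node, then the right subtree.
At 29: go left to 28.
  At 28: no left child.
  Visit 28.
  At 28: go right to 18.
    At 18: go left to 26.
      At 26: no left child.
      Visit 26.
      At 26: go right to 15.
        At 15: go left to 25.
          25 is a leaf — visit 25.
        Visit 15.
        At 15: no right child.
    Visit 18.
    At 18: go right to 7.
      At 7: go left to 38.
        38 is a leaf — visit 38.
      Visit 7.
      At 7: go right to 17.
        At 17: no left child.
        Visit 17.
        At 17: go right to 1.
          1 is a leaf — visit 1.
Visit 29.
At 29: go right to 9.
  At 9: go left to 16.
    At 16: no left child.
    Visit 16.
    At 16: go right to 19.
      19 is a leaf — visit 19.
  Visit 9.
  At 9: go right to 5.
    At 5: go left to 13.
      13 is a leaf — visit 13.
    Visit 5.
    At 5: go right to 31.
      31 is a leaf — visit 31.
Full in-order sequence: 28, 26, 25, 15, 18, 38, 7, 17, 1, 29, 16, 19, 9, 13, 5, 31.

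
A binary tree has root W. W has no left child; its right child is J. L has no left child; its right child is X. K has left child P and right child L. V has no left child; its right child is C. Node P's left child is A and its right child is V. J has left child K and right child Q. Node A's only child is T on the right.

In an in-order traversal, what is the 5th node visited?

In-order visits the left subtree, then the node, then the right subtree.
At W: no left child.
Visit W.
At W: go right to J.
  At J: go left to K.
    At K: go left to P.
      At P: go left to A.
        At A: no left child.
        Visit A.
        At A: go right to T.
          T is a leaf — visit T.
      Visit P.
      At P: go right to V.
        At V: no left child.
        Visit V.
        At V: go right to C.
          C is a leaf — visit C.
    Visit K.
    At K: go right to L.
      At L: no left child.
      Visit L.
      At L: go right to X.
        X is a leaf — visit X.
  Visit J.
  At J: go right to Q.
    Q is a leaf — visit Q.
Full in-order sequence: W, A, T, P, V, C, K, L, X, J, Q.

V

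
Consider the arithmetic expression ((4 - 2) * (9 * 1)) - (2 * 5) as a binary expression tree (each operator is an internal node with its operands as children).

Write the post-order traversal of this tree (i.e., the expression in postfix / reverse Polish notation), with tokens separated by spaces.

Post-order on an expression tree gives postfix notation: for each operator, emit left operand, right operand, then the operator.

4 2 - 9 1 * * 2 5 * -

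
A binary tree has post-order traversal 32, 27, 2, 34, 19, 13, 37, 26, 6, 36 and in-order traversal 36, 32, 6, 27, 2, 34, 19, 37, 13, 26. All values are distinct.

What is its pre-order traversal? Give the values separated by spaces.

The last element of post-order is the root; it splits in-order into left and right subtrees.
Root 36: left subtree has 0 nodes { }, right has 9 {32, 6, 27, 2, 34, 19, 37, 13, 26}.
  Root 6: left subtree has 1 node {32}, right has 7 {27, 2, 34, 19, 37, 13, 26}.
    Root 26: left subtree has 6 nodes {27, 2, 34, 19, 37, 13}, right has 0 { }.
      Root 37: left subtree has 4 nodes {27, 2, 34, 19}, right has 1 {13}.
        Root 19: left subtree has 3 nodes {27, 2, 34}, right has 0 { }.
          Root 34: left subtree has 2 nodes {27, 2}, right has 0 { }.
            Root 2: left subtree has 1 node {27}, right has 0 { }.

36 6 32 26 37 19 34 2 27 13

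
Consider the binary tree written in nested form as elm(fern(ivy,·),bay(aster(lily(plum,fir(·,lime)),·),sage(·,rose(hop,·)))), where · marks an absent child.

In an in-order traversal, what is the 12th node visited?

rose

In-order visits the left subtree, then the node, then the right subtree.
At elm: go left to fern.
  At fern: go left to ivy.
    ivy is a leaf — visit ivy.
  Visit fern.
  At fern: no right child.
Visit elm.
At elm: go right to bay.
  At bay: go left to aster.
    At aster: go left to lily.
      At lily: go left to plum.
        plum is a leaf — visit plum.
      Visit lily.
      At lily: go right to fir.
        At fir: no left child.
        Visit fir.
        At fir: go right to lime.
          lime is a leaf — visit lime.
    Visit aster.
    At aster: no right child.
  Visit bay.
  At bay: go right to sage.
    At sage: no left child.
    Visit sage.
    At sage: go right to rose.
      At rose: go left to hop.
        hop is a leaf — visit hop.
      Visit rose.
      At rose: no right child.
Full in-order sequence: ivy, fern, elm, plum, lily, fir, lime, aster, bay, sage, hop, rose.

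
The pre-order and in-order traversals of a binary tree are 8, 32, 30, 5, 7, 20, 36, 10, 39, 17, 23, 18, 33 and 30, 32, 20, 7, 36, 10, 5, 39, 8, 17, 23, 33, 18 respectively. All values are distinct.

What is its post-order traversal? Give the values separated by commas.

30, 20, 10, 36, 7, 39, 5, 32, 33, 18, 23, 17, 8

The first element of pre-order is the root; it splits in-order into left and right subtrees.
Root 8: left subtree has 8 nodes {30, 32, 20, 7, 36, 10, 5, 39}, right has 4 {17, 23, 33, 18}.
  Root 32: left subtree has 1 node {30}, right has 6 {20, 7, 36, 10, 5, 39}.
    Root 5: left subtree has 4 nodes {20, 7, 36, 10}, right has 1 {39}.
      Root 7: left subtree has 1 node {20}, right has 2 {36, 10}.
        Root 36: left subtree has 0 nodes { }, right has 1 {10}.
  Root 17: left subtree has 0 nodes { }, right has 3 {23, 33, 18}.
    Root 23: left subtree has 0 nodes { }, right has 2 {33, 18}.
      Root 18: left subtree has 1 node {33}, right has 0 { }.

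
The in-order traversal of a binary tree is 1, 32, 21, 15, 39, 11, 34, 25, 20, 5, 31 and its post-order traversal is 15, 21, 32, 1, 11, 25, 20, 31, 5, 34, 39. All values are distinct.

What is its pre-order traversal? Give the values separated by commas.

39, 1, 32, 21, 15, 34, 11, 5, 20, 25, 31

The last element of post-order is the root; it splits in-order into left and right subtrees.
Root 39: left subtree has 4 nodes {1, 32, 21, 15}, right has 6 {11, 34, 25, 20, 5, 31}.
  Root 1: left subtree has 0 nodes { }, right has 3 {32, 21, 15}.
    Root 32: left subtree has 0 nodes { }, right has 2 {21, 15}.
      Root 21: left subtree has 0 nodes { }, right has 1 {15}.
  Root 34: left subtree has 1 node {11}, right has 4 {25, 20, 5, 31}.
    Root 5: left subtree has 2 nodes {25, 20}, right has 1 {31}.
      Root 20: left subtree has 1 node {25}, right has 0 { }.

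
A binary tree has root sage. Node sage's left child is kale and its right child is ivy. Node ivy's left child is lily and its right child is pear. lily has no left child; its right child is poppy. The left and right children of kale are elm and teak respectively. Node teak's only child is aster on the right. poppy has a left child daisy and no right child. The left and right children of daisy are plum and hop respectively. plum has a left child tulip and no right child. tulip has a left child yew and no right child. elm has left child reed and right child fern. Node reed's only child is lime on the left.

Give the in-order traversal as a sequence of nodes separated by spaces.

lime reed elm fern kale teak aster sage lily yew tulip plum daisy hop poppy ivy pear

In-order visits the left subtree, then the node, then the right subtree.
At sage: go left to kale.
  At kale: go left to elm.
    At elm: go left to reed.
      At reed: go left to lime.
        lime is a leaf — visit lime.
      Visit reed.
      At reed: no right child.
    Visit elm.
    At elm: go right to fern.
      fern is a leaf — visit fern.
  Visit kale.
  At kale: go right to teak.
    At teak: no left child.
    Visit teak.
    At teak: go right to aster.
      aster is a leaf — visit aster.
Visit sage.
At sage: go right to ivy.
  At ivy: go left to lily.
    At lily: no left child.
    Visit lily.
    At lily: go right to poppy.
      At poppy: go left to daisy.
        At daisy: go left to plum.
          At plum: go left to tulip.
            At tulip: go left to yew.
              yew is a leaf — visit yew.
            Visit tulip.
            At tulip: no right child.
          Visit plum.
          At plum: no right child.
        Visit daisy.
        At daisy: go right to hop.
          hop is a leaf — visit hop.
      Visit poppy.
      At poppy: no right child.
  Visit ivy.
  At ivy: go right to pear.
    pear is a leaf — visit pear.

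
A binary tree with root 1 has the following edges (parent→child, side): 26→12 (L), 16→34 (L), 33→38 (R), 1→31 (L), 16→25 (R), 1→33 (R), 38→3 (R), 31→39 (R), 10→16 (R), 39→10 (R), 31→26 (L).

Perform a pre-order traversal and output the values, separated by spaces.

Pre-order visits the node, then its left subtree, then its right subtree.
Visit 1.
At 1: go left to 31.
  Visit 31.
  At 31: go left to 26.
    Visit 26.
    At 26: go left to 12.
      12 is a leaf — visit 12.
    At 26: no right child.
  At 31: go right to 39.
    Visit 39.
    At 39: no left child.
    At 39: go right to 10.
      Visit 10.
      At 10: no left child.
      At 10: go right to 16.
        Visit 16.
        At 16: go left to 34.
          34 is a leaf — visit 34.
        At 16: go right to 25.
          25 is a leaf — visit 25.
At 1: go right to 33.
  Visit 33.
  At 33: no left child.
  At 33: go right to 38.
    Visit 38.
    At 38: no left child.
    At 38: go right to 3.
      3 is a leaf — visit 3.

1 31 26 12 39 10 16 34 25 33 38 3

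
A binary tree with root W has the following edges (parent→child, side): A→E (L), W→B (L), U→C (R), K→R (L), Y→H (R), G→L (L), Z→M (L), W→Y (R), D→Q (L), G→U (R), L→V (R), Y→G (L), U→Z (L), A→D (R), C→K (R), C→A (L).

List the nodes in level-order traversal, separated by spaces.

W B Y G H L U V Z C M A K E D R Q

Level-order visits nodes level by level from the root, left to right within each level.
Level 0: W
Level 1: B, Y
Level 2: G, H
Level 3: L, U
Level 4: V, Z, C
Level 5: M, A, K
Level 6: E, D, R
Level 7: Q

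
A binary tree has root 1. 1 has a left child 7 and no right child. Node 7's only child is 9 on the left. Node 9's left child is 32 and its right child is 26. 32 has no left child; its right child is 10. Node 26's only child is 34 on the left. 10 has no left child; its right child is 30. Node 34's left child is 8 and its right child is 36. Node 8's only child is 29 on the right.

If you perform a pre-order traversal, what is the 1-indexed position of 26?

7

Pre-order visits the node, then its left subtree, then its right subtree.
Visit 1.
At 1: go left to 7.
  Visit 7.
  At 7: go left to 9.
    Visit 9.
    At 9: go left to 32.
      Visit 32.
      At 32: no left child.
      At 32: go right to 10.
        Visit 10.
        At 10: no left child.
        At 10: go right to 30.
          30 is a leaf — visit 30.
    At 9: go right to 26.
      Visit 26.
      At 26: go left to 34.
        Visit 34.
        At 34: go left to 8.
          Visit 8.
          At 8: no left child.
          At 8: go right to 29.
            29 is a leaf — visit 29.
        At 34: go right to 36.
          36 is a leaf — visit 36.
      At 26: no right child.
  At 7: no right child.
At 1: no right child.
Full pre-order sequence: 1, 7, 9, 32, 10, 30, 26, 34, 8, 29, 36.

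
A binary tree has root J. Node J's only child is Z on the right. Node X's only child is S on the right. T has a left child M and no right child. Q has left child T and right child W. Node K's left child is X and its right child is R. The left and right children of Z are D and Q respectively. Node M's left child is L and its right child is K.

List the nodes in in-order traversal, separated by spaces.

In-order visits the left subtree, then the node, then the right subtree.
At J: no left child.
Visit J.
At J: go right to Z.
  At Z: go left to D.
    D is a leaf — visit D.
  Visit Z.
  At Z: go right to Q.
    At Q: go left to T.
      At T: go left to M.
        At M: go left to L.
          L is a leaf — visit L.
        Visit M.
        At M: go right to K.
          At K: go left to X.
            At X: no left child.
            Visit X.
            At X: go right to S.
              S is a leaf — visit S.
          Visit K.
          At K: go right to R.
            R is a leaf — visit R.
      Visit T.
      At T: no right child.
    Visit Q.
    At Q: go right to W.
      W is a leaf — visit W.

J D Z L M X S K R T Q W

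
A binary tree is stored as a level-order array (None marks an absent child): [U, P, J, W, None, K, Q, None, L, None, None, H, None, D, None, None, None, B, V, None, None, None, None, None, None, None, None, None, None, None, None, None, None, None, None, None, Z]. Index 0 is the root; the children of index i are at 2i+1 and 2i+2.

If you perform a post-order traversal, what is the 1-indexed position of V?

Post-order visits the left subtree, then the right subtree, then the node.
At U: go left to P.
  At P: go left to W.
    At W: no left child.
    At W: go right to L.
      At L: go left to B.
        At B: no left child.
        At B: go right to Z.
          Z is a leaf — visit Z.
        Visit B.
      At L: go right to V.
        V is a leaf — visit V.
      Visit L.
    Visit W.
  At P: no right child.
  Visit P.
At U: go right to J.
  At J: go left to K.
    At K: go left to H.
      H is a leaf — visit H.
    At K: no right child.
    Visit K.
  At J: go right to Q.
    At Q: go left to D.
      D is a leaf — visit D.
    At Q: no right child.
    Visit Q.
  Visit J.
Visit U.
Full post-order sequence: Z, B, V, L, W, P, H, K, D, Q, J, U.

3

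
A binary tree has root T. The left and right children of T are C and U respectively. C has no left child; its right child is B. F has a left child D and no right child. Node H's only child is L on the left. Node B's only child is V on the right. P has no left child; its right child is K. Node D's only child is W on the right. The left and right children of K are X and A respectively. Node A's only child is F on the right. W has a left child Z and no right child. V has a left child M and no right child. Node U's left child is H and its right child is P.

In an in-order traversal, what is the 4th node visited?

V

In-order visits the left subtree, then the node, then the right subtree.
At T: go left to C.
  At C: no left child.
  Visit C.
  At C: go right to B.
    At B: no left child.
    Visit B.
    At B: go right to V.
      At V: go left to M.
        M is a leaf — visit M.
      Visit V.
      At V: no right child.
Visit T.
At T: go right to U.
  At U: go left to H.
    At H: go left to L.
      L is a leaf — visit L.
    Visit H.
    At H: no right child.
  Visit U.
  At U: go right to P.
    At P: no left child.
    Visit P.
    At P: go right to K.
      At K: go left to X.
        X is a leaf — visit X.
      Visit K.
      At K: go right to A.
        At A: no left child.
        Visit A.
        At A: go right to F.
          At F: go left to D.
            At D: no left child.
            Visit D.
            At D: go right to W.
              At W: go left to Z.
                Z is a leaf — visit Z.
              Visit W.
              At W: no right child.
          Visit F.
          At F: no right child.
Full in-order sequence: C, B, M, V, T, L, H, U, P, X, K, A, D, Z, W, F.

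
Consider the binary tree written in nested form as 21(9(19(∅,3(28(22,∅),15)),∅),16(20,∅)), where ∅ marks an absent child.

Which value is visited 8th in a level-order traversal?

15

Level-order visits nodes level by level from the root, left to right within each level.
Level 0: 21
Level 1: 9, 16
Level 2: 19, 20
Level 3: 3
Level 4: 28, 15
Level 5: 22
Full level-order sequence: 21, 9, 16, 19, 20, 3, 28, 15, 22.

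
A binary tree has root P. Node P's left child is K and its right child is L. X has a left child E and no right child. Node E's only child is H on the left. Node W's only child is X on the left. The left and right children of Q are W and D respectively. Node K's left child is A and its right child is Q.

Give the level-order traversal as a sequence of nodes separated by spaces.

P K L A Q W D X E H

Level-order visits nodes level by level from the root, left to right within each level.
Level 0: P
Level 1: K, L
Level 2: A, Q
Level 3: W, D
Level 4: X
Level 5: E
Level 6: H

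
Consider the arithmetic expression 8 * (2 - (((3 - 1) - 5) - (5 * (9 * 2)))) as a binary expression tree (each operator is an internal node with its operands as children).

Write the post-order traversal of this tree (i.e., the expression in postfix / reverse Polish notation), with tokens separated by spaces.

8 2 3 1 - 5 - 5 9 2 * * - - *

Post-order on an expression tree gives postfix notation: for each operator, emit left operand, right operand, then the operator.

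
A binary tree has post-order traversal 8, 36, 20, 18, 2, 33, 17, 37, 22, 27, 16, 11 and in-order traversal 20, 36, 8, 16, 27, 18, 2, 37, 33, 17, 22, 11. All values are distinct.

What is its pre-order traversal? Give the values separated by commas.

11, 16, 20, 36, 8, 27, 22, 37, 2, 18, 17, 33

The last element of post-order is the root; it splits in-order into left and right subtrees.
Root 11: left subtree has 11 nodes {20, 36, 8, 16, 27, 18, 2, 37, 33, 17, 22}, right has 0 { }.
  Root 16: left subtree has 3 nodes {20, 36, 8}, right has 7 {27, 18, 2, 37, 33, 17, 22}.
    Root 20: left subtree has 0 nodes { }, right has 2 {36, 8}.
      Root 36: left subtree has 0 nodes { }, right has 1 {8}.
    Root 27: left subtree has 0 nodes { }, right has 6 {18, 2, 37, 33, 17, 22}.
      Root 22: left subtree has 5 nodes {18, 2, 37, 33, 17}, right has 0 { }.
        Root 37: left subtree has 2 nodes {18, 2}, right has 2 {33, 17}.
          Root 2: left subtree has 1 node {18}, right has 0 { }.
          Root 17: left subtree has 1 node {33}, right has 0 { }.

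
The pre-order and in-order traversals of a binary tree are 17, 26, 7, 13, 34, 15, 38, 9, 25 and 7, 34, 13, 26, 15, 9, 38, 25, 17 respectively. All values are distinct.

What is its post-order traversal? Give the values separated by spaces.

34 13 7 9 25 38 15 26 17

The first element of pre-order is the root; it splits in-order into left and right subtrees.
Root 17: left subtree has 8 nodes {7, 34, 13, 26, 15, 9, 38, 25}, right has 0 { }.
  Root 26: left subtree has 3 nodes {7, 34, 13}, right has 4 {15, 9, 38, 25}.
    Root 7: left subtree has 0 nodes { }, right has 2 {34, 13}.
      Root 13: left subtree has 1 node {34}, right has 0 { }.
    Root 15: left subtree has 0 nodes { }, right has 3 {9, 38, 25}.
      Root 38: left subtree has 1 node {9}, right has 1 {25}.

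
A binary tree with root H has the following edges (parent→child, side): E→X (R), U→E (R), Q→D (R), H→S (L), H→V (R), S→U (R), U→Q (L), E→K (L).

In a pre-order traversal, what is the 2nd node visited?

S

Pre-order visits the node, then its left subtree, then its right subtree.
Visit H.
At H: go left to S.
  Visit S.
  At S: no left child.
  At S: go right to U.
    Visit U.
    At U: go left to Q.
      Visit Q.
      At Q: no left child.
      At Q: go right to D.
        D is a leaf — visit D.
    At U: go right to E.
      Visit E.
      At E: go left to K.
        K is a leaf — visit K.
      At E: go right to X.
        X is a leaf — visit X.
At H: go right to V.
  V is a leaf — visit V.
Full pre-order sequence: H, S, U, Q, D, E, K, X, V.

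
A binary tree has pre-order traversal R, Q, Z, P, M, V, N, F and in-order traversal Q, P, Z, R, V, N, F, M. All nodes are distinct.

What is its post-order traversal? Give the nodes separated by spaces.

The first element of pre-order is the root; it splits in-order into left and right subtrees.
Root R: left subtree has 3 nodes {Q, P, Z}, right has 4 {V, N, F, M}.
  Root Q: left subtree has 0 nodes { }, right has 2 {P, Z}.
    Root Z: left subtree has 1 node {P}, right has 0 { }.
  Root M: left subtree has 3 nodes {V, N, F}, right has 0 { }.
    Root V: left subtree has 0 nodes { }, right has 2 {N, F}.
      Root N: left subtree has 0 nodes { }, right has 1 {F}.

P Z Q F N V M R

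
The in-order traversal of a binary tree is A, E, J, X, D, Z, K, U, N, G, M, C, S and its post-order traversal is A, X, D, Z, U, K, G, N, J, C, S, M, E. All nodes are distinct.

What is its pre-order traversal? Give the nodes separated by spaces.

The last element of post-order is the root; it splits in-order into left and right subtrees.
Root E: left subtree has 1 node {A}, right has 11 {J, X, D, Z, K, U, N, G, M, C, S}.
  Root M: left subtree has 8 nodes {J, X, D, Z, K, U, N, G}, right has 2 {C, S}.
    Root J: left subtree has 0 nodes { }, right has 7 {X, D, Z, K, U, N, G}.
      Root N: left subtree has 5 nodes {X, D, Z, K, U}, right has 1 {G}.
        Root K: left subtree has 3 nodes {X, D, Z}, right has 1 {U}.
          Root Z: left subtree has 2 nodes {X, D}, right has 0 { }.
            Root D: left subtree has 1 node {X}, right has 0 { }.
    Root S: left subtree has 1 node {C}, right has 0 { }.

E A M J N K Z D X U G S C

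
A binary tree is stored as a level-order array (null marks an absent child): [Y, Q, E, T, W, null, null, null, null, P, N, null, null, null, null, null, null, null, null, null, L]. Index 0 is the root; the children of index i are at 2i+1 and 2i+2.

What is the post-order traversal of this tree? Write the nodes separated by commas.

T, L, P, N, W, Q, E, Y

Post-order visits the left subtree, then the right subtree, then the node.
At Y: go left to Q.
  At Q: go left to T.
    T is a leaf — visit T.
  At Q: go right to W.
    At W: go left to P.
      At P: no left child.
      At P: go right to L.
        L is a leaf — visit L.
      Visit P.
    At W: go right to N.
      N is a leaf — visit N.
    Visit W.
  Visit Q.
At Y: go right to E.
  E is a leaf — visit E.
Visit Y.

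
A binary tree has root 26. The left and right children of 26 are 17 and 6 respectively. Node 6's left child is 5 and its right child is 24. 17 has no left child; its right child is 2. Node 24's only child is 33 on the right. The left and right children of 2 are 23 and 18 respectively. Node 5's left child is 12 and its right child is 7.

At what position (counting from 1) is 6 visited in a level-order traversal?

Level-order visits nodes level by level from the root, left to right within each level.
Level 0: 26
Level 1: 17, 6
Level 2: 2, 5, 24
Level 3: 23, 18, 12, 7, 33
Full level-order sequence: 26, 17, 6, 2, 5, 24, 23, 18, 12, 7, 33.

3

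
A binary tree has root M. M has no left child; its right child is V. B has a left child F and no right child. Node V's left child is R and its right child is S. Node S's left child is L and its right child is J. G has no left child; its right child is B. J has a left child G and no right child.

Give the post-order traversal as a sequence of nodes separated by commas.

R, L, F, B, G, J, S, V, M

Post-order visits the left subtree, then the right subtree, then the node.
At M: no left child.
At M: go right to V.
  At V: go left to R.
    R is a leaf — visit R.
  At V: go right to S.
    At S: go left to L.
      L is a leaf — visit L.
    At S: go right to J.
      At J: go left to G.
        At G: no left child.
        At G: go right to B.
          At B: go left to F.
            F is a leaf — visit F.
          At B: no right child.
          Visit B.
        Visit G.
      At J: no right child.
      Visit J.
    Visit S.
  Visit V.
Visit M.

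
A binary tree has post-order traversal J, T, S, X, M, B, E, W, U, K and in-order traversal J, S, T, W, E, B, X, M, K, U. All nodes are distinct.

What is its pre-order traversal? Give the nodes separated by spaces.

K W S J T E B M X U

The last element of post-order is the root; it splits in-order into left and right subtrees.
Root K: left subtree has 8 nodes {J, S, T, W, E, B, X, M}, right has 1 {U}.
  Root W: left subtree has 3 nodes {J, S, T}, right has 4 {E, B, X, M}.
    Root S: left subtree has 1 node {J}, right has 1 {T}.
    Root E: left subtree has 0 nodes { }, right has 3 {B, X, M}.
      Root B: left subtree has 0 nodes { }, right has 2 {X, M}.
        Root M: left subtree has 1 node {X}, right has 0 { }.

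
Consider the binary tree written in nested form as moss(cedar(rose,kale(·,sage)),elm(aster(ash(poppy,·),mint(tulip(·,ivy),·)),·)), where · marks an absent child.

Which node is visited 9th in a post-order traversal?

mint

Post-order visits the left subtree, then the right subtree, then the node.
At moss: go left to cedar.
  At cedar: go left to rose.
    rose is a leaf — visit rose.
  At cedar: go right to kale.
    At kale: no left child.
    At kale: go right to sage.
      sage is a leaf — visit sage.
    Visit kale.
  Visit cedar.
At moss: go right to elm.
  At elm: go left to aster.
    At aster: go left to ash.
      At ash: go left to poppy.
        poppy is a leaf — visit poppy.
      At ash: no right child.
      Visit ash.
    At aster: go right to mint.
      At mint: go left to tulip.
        At tulip: no left child.
        At tulip: go right to ivy.
          ivy is a leaf — visit ivy.
        Visit tulip.
      At mint: no right child.
      Visit mint.
    Visit aster.
  At elm: no right child.
  Visit elm.
Visit moss.
Full post-order sequence: rose, sage, kale, cedar, poppy, ash, ivy, tulip, mint, aster, elm, moss.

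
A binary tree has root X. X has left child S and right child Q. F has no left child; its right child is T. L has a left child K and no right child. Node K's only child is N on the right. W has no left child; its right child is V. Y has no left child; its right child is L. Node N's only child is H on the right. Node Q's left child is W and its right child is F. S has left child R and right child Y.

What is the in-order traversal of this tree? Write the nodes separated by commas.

R, S, Y, K, N, H, L, X, W, V, Q, F, T

In-order visits the left subtree, then the node, then the right subtree.
At X: go left to S.
  At S: go left to R.
    R is a leaf — visit R.
  Visit S.
  At S: go right to Y.
    At Y: no left child.
    Visit Y.
    At Y: go right to L.
      At L: go left to K.
        At K: no left child.
        Visit K.
        At K: go right to N.
          At N: no left child.
          Visit N.
          At N: go right to H.
            H is a leaf — visit H.
      Visit L.
      At L: no right child.
Visit X.
At X: go right to Q.
  At Q: go left to W.
    At W: no left child.
    Visit W.
    At W: go right to V.
      V is a leaf — visit V.
  Visit Q.
  At Q: go right to F.
    At F: no left child.
    Visit F.
    At F: go right to T.
      T is a leaf — visit T.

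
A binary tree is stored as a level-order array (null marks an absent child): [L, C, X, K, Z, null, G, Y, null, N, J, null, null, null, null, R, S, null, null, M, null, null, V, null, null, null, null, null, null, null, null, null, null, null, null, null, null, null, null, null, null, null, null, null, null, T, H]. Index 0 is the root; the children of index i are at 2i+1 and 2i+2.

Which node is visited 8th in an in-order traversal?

Z

In-order visits the left subtree, then the node, then the right subtree.
At L: go left to C.
  At C: go left to K.
    At K: go left to Y.
      At Y: go left to R.
        R is a leaf — visit R.
      Visit Y.
      At Y: go right to S.
        S is a leaf — visit S.
    Visit K.
    At K: no right child.
  Visit C.
  At C: go right to Z.
    At Z: go left to N.
      At N: go left to M.
        M is a leaf — visit M.
      Visit N.
      At N: no right child.
    Visit Z.
    At Z: go right to J.
      At J: no left child.
      Visit J.
      At J: go right to V.
        At V: go left to T.
          T is a leaf — visit T.
        Visit V.
        At V: go right to H.
          H is a leaf — visit H.
Visit L.
At L: go right to X.
  At X: no left child.
  Visit X.
  At X: go right to G.
    G is a leaf — visit G.
Full in-order sequence: R, Y, S, K, C, M, N, Z, J, T, V, H, L, X, G.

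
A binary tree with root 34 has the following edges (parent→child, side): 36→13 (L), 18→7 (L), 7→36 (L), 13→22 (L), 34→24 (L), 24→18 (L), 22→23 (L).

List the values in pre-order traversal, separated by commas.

Pre-order visits the node, then its left subtree, then its right subtree.
Visit 34.
At 34: go left to 24.
  Visit 24.
  At 24: go left to 18.
    Visit 18.
    At 18: go left to 7.
      Visit 7.
      At 7: go left to 36.
        Visit 36.
        At 36: go left to 13.
          Visit 13.
          At 13: go left to 22.
            Visit 22.
            At 22: go left to 23.
              23 is a leaf — visit 23.
            At 22: no right child.
          At 13: no right child.
        At 36: no right child.
      At 7: no right child.
    At 18: no right child.
  At 24: no right child.
At 34: no right child.

34, 24, 18, 7, 36, 13, 22, 23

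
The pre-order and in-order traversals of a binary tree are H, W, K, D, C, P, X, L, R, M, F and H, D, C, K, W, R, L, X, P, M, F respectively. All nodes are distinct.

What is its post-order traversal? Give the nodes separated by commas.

The first element of pre-order is the root; it splits in-order into left and right subtrees.
Root H: left subtree has 0 nodes { }, right has 10 {D, C, K, W, R, L, X, P, M, F}.
  Root W: left subtree has 3 nodes {D, C, K}, right has 6 {R, L, X, P, M, F}.
    Root K: left subtree has 2 nodes {D, C}, right has 0 { }.
      Root D: left subtree has 0 nodes { }, right has 1 {C}.
    Root P: left subtree has 3 nodes {R, L, X}, right has 2 {M, F}.
      Root X: left subtree has 2 nodes {R, L}, right has 0 { }.
        Root L: left subtree has 1 node {R}, right has 0 { }.
      Root M: left subtree has 0 nodes { }, right has 1 {F}.

C, D, K, R, L, X, F, M, P, W, H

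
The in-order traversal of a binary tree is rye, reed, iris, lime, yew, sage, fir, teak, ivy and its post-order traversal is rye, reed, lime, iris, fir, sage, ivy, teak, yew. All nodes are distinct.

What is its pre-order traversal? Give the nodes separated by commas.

The last element of post-order is the root; it splits in-order into left and right subtrees.
Root yew: left subtree has 4 nodes {rye, reed, iris, lime}, right has 4 {sage, fir, teak, ivy}.
  Root iris: left subtree has 2 nodes {rye, reed}, right has 1 {lime}.
    Root reed: left subtree has 1 node {rye}, right has 0 { }.
  Root teak: left subtree has 2 nodes {sage, fir}, right has 1 {ivy}.
    Root sage: left subtree has 0 nodes { }, right has 1 {fir}.

yew, iris, reed, rye, lime, teak, sage, fir, ivy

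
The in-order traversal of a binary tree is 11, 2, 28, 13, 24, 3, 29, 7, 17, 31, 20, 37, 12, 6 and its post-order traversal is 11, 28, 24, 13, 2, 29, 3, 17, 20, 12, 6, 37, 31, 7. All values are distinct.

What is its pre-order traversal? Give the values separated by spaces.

The last element of post-order is the root; it splits in-order into left and right subtrees.
Root 7: left subtree has 7 nodes {11, 2, 28, 13, 24, 3, 29}, right has 6 {17, 31, 20, 37, 12, 6}.
  Root 3: left subtree has 5 nodes {11, 2, 28, 13, 24}, right has 1 {29}.
    Root 2: left subtree has 1 node {11}, right has 3 {28, 13, 24}.
      Root 13: left subtree has 1 node {28}, right has 1 {24}.
  Root 31: left subtree has 1 node {17}, right has 4 {20, 37, 12, 6}.
    Root 37: left subtree has 1 node {20}, right has 2 {12, 6}.
      Root 6: left subtree has 1 node {12}, right has 0 { }.

7 3 2 11 13 28 24 29 31 17 37 20 6 12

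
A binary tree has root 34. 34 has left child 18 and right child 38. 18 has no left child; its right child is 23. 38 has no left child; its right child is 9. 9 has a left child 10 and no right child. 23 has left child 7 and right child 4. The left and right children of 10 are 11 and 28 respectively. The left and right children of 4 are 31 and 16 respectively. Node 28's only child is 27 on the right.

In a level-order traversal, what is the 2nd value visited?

18

Level-order visits nodes level by level from the root, left to right within each level.
Level 0: 34
Level 1: 18, 38
Level 2: 23, 9
Level 3: 7, 4, 10
Level 4: 31, 16, 11, 28
Level 5: 27
Full level-order sequence: 34, 18, 38, 23, 9, 7, 4, 10, 31, 16, 11, 28, 27.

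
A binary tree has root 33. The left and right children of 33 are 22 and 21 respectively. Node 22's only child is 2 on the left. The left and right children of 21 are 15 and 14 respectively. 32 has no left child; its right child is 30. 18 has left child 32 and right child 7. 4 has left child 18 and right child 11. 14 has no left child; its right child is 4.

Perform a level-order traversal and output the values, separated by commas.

33, 22, 21, 2, 15, 14, 4, 18, 11, 32, 7, 30

Level-order visits nodes level by level from the root, left to right within each level.
Level 0: 33
Level 1: 22, 21
Level 2: 2, 15, 14
Level 3: 4
Level 4: 18, 11
Level 5: 32, 7
Level 6: 30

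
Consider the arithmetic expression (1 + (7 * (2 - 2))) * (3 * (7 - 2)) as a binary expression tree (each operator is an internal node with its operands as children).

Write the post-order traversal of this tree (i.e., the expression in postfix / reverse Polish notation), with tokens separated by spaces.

Post-order on an expression tree gives postfix notation: for each operator, emit left operand, right operand, then the operator.

1 7 2 2 - * + 3 7 2 - * *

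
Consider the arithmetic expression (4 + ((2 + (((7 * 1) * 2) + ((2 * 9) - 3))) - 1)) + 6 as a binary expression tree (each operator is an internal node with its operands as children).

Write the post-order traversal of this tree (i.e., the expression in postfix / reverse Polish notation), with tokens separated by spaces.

Post-order on an expression tree gives postfix notation: for each operator, emit left operand, right operand, then the operator.

4 2 7 1 * 2 * 2 9 * 3 - + + 1 - + 6 +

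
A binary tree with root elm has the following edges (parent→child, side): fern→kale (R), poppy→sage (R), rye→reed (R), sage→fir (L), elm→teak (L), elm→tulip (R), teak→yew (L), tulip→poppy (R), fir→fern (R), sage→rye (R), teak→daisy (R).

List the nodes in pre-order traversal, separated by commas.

elm, teak, yew, daisy, tulip, poppy, sage, fir, fern, kale, rye, reed

Pre-order visits the node, then its left subtree, then its right subtree.
Visit elm.
At elm: go left to teak.
  Visit teak.
  At teak: go left to yew.
    yew is a leaf — visit yew.
  At teak: go right to daisy.
    daisy is a leaf — visit daisy.
At elm: go right to tulip.
  Visit tulip.
  At tulip: no left child.
  At tulip: go right to poppy.
    Visit poppy.
    At poppy: no left child.
    At poppy: go right to sage.
      Visit sage.
      At sage: go left to fir.
        Visit fir.
        At fir: no left child.
        At fir: go right to fern.
          Visit fern.
          At fern: no left child.
          At fern: go right to kale.
            kale is a leaf — visit kale.
      At sage: go right to rye.
        Visit rye.
        At rye: no left child.
        At rye: go right to reed.
          reed is a leaf — visit reed.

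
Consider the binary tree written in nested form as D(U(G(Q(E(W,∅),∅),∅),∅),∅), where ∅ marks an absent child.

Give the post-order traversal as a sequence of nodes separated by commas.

Post-order visits the left subtree, then the right subtree, then the node.
At D: go left to U.
  At U: go left to G.
    At G: go left to Q.
      At Q: go left to E.
        At E: go left to W.
          W is a leaf — visit W.
        At E: no right child.
        Visit E.
      At Q: no right child.
      Visit Q.
    At G: no right child.
    Visit G.
  At U: no right child.
  Visit U.
At D: no right child.
Visit D.

W, E, Q, G, U, D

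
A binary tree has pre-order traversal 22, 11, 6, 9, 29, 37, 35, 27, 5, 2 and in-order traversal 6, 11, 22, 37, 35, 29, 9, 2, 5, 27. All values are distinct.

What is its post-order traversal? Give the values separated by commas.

The first element of pre-order is the root; it splits in-order into left and right subtrees.
Root 22: left subtree has 2 nodes {6, 11}, right has 7 {37, 35, 29, 9, 2, 5, 27}.
  Root 11: left subtree has 1 node {6}, right has 0 { }.
  Root 9: left subtree has 3 nodes {37, 35, 29}, right has 3 {2, 5, 27}.
    Root 29: left subtree has 2 nodes {37, 35}, right has 0 { }.
      Root 37: left subtree has 0 nodes { }, right has 1 {35}.
    Root 27: left subtree has 2 nodes {2, 5}, right has 0 { }.
      Root 5: left subtree has 1 node {2}, right has 0 { }.

6, 11, 35, 37, 29, 2, 5, 27, 9, 22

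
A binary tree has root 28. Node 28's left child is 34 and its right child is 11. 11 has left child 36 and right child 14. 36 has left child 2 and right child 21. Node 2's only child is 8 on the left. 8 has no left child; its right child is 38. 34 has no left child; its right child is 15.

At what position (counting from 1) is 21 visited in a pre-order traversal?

9

Pre-order visits the node, then its left subtree, then its right subtree.
Visit 28.
At 28: go left to 34.
  Visit 34.
  At 34: no left child.
  At 34: go right to 15.
    15 is a leaf — visit 15.
At 28: go right to 11.
  Visit 11.
  At 11: go left to 36.
    Visit 36.
    At 36: go left to 2.
      Visit 2.
      At 2: go left to 8.
        Visit 8.
        At 8: no left child.
        At 8: go right to 38.
          38 is a leaf — visit 38.
      At 2: no right child.
    At 36: go right to 21.
      21 is a leaf — visit 21.
  At 11: go right to 14.
    14 is a leaf — visit 14.
Full pre-order sequence: 28, 34, 15, 11, 36, 2, 8, 38, 21, 14.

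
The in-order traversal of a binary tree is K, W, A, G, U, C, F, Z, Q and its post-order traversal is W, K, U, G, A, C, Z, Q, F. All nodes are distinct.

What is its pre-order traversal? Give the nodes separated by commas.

The last element of post-order is the root; it splits in-order into left and right subtrees.
Root F: left subtree has 6 nodes {K, W, A, G, U, C}, right has 2 {Z, Q}.
  Root C: left subtree has 5 nodes {K, W, A, G, U}, right has 0 { }.
    Root A: left subtree has 2 nodes {K, W}, right has 2 {G, U}.
      Root K: left subtree has 0 nodes { }, right has 1 {W}.
      Root G: left subtree has 0 nodes { }, right has 1 {U}.
  Root Q: left subtree has 1 node {Z}, right has 0 { }.

F, C, A, K, W, G, U, Q, Z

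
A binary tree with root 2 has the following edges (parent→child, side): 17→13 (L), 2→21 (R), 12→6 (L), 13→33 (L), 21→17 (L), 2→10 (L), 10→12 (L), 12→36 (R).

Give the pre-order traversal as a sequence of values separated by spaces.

2 10 12 6 36 21 17 13 33

Pre-order visits the node, then its left subtree, then its right subtree.
Visit 2.
At 2: go left to 10.
  Visit 10.
  At 10: go left to 12.
    Visit 12.
    At 12: go left to 6.
      6 is a leaf — visit 6.
    At 12: go right to 36.
      36 is a leaf — visit 36.
  At 10: no right child.
At 2: go right to 21.
  Visit 21.
  At 21: go left to 17.
    Visit 17.
    At 17: go left to 13.
      Visit 13.
      At 13: go left to 33.
        33 is a leaf — visit 33.
      At 13: no right child.
    At 17: no right child.
  At 21: no right child.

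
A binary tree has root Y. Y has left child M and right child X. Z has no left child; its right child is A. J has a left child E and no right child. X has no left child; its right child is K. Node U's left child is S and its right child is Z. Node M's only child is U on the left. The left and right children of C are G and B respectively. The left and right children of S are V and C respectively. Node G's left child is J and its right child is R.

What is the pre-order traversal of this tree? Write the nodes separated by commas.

Pre-order visits the node, then its left subtree, then its right subtree.
Visit Y.
At Y: go left to M.
  Visit M.
  At M: go left to U.
    Visit U.
    At U: go left to S.
      Visit S.
      At S: go left to V.
        V is a leaf — visit V.
      At S: go right to C.
        Visit C.
        At C: go left to G.
          Visit G.
          At G: go left to J.
            Visit J.
            At J: go left to E.
              E is a leaf — visit E.
            At J: no right child.
          At G: go right to R.
            R is a leaf — visit R.
        At C: go right to B.
          B is a leaf — visit B.
    At U: go right to Z.
      Visit Z.
      At Z: no left child.
      At Z: go right to A.
        A is a leaf — visit A.
  At M: no right child.
At Y: go right to X.
  Visit X.
  At X: no left child.
  At X: go right to K.
    K is a leaf — visit K.

Y, M, U, S, V, C, G, J, E, R, B, Z, A, X, K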